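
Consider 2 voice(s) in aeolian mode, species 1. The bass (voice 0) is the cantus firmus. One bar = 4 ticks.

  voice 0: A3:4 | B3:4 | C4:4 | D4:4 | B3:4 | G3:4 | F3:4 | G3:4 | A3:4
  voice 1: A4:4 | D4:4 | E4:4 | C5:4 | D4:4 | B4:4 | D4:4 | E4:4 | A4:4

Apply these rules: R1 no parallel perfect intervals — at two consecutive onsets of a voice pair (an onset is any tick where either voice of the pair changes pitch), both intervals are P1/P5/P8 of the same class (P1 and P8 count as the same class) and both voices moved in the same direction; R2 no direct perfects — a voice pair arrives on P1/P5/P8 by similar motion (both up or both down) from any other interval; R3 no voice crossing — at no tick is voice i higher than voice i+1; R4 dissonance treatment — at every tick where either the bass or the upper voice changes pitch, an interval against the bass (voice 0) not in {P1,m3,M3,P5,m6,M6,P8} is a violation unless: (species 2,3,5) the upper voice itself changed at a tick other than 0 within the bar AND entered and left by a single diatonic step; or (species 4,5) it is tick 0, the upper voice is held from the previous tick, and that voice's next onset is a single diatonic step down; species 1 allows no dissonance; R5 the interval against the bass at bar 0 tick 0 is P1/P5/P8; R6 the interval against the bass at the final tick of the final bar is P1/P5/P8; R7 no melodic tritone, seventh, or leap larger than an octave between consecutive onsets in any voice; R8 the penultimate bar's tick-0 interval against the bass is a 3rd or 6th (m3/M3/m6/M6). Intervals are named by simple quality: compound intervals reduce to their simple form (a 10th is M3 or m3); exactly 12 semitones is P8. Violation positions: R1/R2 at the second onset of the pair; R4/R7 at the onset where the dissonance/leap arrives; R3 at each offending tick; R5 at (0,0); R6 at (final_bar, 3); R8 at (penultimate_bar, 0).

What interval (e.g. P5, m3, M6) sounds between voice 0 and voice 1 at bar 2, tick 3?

M3

voice 0=C4 voice 1=E4 -> M3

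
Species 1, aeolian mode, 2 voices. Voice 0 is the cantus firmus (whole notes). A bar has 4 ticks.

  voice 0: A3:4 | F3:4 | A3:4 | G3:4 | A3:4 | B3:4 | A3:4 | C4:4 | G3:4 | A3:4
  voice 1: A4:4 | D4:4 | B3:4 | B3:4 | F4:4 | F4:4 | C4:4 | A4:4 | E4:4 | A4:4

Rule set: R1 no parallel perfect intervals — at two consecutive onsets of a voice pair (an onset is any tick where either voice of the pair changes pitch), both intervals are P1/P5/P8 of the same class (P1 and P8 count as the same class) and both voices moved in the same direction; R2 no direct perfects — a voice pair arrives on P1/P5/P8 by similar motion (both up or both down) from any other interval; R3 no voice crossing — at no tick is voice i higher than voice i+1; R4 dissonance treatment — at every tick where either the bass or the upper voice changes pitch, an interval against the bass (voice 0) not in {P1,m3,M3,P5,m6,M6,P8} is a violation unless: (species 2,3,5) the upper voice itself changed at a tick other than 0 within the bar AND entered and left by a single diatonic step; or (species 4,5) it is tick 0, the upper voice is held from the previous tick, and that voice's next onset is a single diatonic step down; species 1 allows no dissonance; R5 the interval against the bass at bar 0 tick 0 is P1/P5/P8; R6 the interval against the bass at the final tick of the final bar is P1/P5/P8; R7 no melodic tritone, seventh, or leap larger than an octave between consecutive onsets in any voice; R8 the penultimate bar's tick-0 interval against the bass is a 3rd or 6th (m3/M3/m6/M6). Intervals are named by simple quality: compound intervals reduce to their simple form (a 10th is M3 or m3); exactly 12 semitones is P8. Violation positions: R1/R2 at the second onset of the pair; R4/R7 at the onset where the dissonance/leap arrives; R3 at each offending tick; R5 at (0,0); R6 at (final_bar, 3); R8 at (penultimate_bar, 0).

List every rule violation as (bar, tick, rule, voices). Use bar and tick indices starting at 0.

(2, 0, R4, (0, 1))
(4, 0, R7, (1,))
(5, 0, R4, (0, 1))
(9, 0, R2, (0, 1))

bar 0: v0=A3 v1=A4 downbeat P8
bar 1: v0=F3 v1=D4 downbeat M6
bar 2: v0=A3 v1=B3 downbeat M2
bar 3: v0=G3 v1=B3 downbeat M3
bar 4: v0=A3 v1=F4 downbeat m6
bar 5: v0=B3 v1=F4 downbeat TT
bar 6: v0=A3 v1=C4 downbeat m3
bar 7: v0=C4 v1=A4 downbeat M6
bar 8: v0=G3 v1=E4 downbeat M6
bar 9: v0=A3 v1=A4 downbeat P8
  -> R4 @ bar 2 tick 0 v(0, 1): A3/B3 M2 untreated
  -> R7 @ bar 4 tick 0 v(1,): B3->F4 leap 6st
  -> R4 @ bar 5 tick 0 v(0, 1): B3/F4 TT untreated
  -> R2 @ bar 9 tick 0 v(0, 1): G3/E4 M6 -> A3/A4 P8 similar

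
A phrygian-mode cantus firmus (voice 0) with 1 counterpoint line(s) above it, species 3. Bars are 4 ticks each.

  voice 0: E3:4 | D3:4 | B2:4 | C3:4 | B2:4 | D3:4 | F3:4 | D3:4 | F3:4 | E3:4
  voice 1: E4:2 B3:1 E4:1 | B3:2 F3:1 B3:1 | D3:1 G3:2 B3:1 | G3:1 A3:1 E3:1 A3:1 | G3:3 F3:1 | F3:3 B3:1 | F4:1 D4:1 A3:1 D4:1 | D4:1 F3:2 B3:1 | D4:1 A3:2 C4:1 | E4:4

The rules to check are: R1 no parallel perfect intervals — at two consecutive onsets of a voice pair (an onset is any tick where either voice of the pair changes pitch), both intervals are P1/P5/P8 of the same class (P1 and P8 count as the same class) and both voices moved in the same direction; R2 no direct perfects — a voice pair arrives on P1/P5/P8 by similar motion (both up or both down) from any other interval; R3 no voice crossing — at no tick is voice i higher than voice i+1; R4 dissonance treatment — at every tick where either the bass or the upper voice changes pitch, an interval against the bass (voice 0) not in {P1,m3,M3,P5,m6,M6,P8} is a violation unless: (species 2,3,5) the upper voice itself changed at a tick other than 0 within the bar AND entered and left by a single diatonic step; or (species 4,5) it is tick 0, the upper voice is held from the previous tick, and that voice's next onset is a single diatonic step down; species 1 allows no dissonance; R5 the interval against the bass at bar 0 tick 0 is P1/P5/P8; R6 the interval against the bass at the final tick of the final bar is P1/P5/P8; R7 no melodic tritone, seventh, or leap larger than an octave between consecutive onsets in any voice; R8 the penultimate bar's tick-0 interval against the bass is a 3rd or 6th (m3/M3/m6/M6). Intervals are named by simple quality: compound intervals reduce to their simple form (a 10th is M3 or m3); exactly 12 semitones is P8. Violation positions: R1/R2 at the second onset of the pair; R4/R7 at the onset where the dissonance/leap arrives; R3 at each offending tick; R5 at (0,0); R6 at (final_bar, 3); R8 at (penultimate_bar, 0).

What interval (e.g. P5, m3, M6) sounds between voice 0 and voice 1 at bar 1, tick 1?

voice 0=D3 voice 1=B3 -> M6

M6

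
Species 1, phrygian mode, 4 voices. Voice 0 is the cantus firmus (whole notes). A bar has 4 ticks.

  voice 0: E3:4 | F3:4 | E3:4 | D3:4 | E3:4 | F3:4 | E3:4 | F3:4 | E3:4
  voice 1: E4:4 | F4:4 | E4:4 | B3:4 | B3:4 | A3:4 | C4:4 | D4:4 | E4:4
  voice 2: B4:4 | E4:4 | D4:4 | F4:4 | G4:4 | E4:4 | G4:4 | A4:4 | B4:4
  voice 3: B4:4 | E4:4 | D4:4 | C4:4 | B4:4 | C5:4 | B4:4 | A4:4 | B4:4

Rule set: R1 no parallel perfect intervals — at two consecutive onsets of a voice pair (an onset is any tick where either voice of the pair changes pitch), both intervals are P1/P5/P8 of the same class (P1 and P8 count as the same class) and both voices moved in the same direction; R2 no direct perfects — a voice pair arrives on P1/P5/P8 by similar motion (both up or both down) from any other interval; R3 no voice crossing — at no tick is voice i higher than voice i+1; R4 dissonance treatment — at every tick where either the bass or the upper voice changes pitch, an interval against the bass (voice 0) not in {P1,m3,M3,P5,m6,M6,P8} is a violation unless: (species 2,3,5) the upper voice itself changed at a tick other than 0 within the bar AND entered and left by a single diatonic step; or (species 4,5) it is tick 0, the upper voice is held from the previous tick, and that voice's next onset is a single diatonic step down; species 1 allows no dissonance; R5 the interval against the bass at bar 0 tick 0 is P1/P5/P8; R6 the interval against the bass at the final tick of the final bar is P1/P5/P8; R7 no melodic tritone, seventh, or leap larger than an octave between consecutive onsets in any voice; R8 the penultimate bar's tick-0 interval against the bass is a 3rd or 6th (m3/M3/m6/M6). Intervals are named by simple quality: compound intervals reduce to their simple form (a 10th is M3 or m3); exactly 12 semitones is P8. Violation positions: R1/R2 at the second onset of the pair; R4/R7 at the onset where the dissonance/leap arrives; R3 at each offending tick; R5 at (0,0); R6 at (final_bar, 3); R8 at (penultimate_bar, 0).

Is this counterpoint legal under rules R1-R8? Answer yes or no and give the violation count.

bar 0: v0=E3 v1=E4 v2=B4 v3=B4 (P5)
bar 1: v0=F3 v1=F4 v2=E4 v3=E4 (M7)
bar 2: v0=E3 v1=E4 v2=D4 v3=D4 (m7)
bar 3: v0=D3 v1=B3 v2=F4 v3=C4 (m7)
bar 4: v0=E3 v1=B3 v2=G4 v3=B4 (P5)
bar 5: v0=F3 v1=A3 v2=E4 v3=C5 (P5)
bar 6: v0=E3 v1=C4 v2=G4 v3=B4 (P5)
bar 7: v0=F3 v1=D4 v2=A4 v3=A4 (M3)
bar 8: v0=E3 v1=E4 v2=B4 v3=B4 (P5)
  R1 @ bar1.0: E3/E4 P8 -> F3/F4 P8 similar
  R1 @ bar1.0: B4/B4 P1 -> E4/E4 P1 similar
  R3 @ bar1.0: F4 above E4
  R4 @ bar1.0: F3/E4 M7 untreated
  R4 @ bar1.0: F3/E4 M7 untreated
  R3 @ bar1.1: F4 above E4
  R3 @ bar1.2: F4 above E4
  R3 @ bar1.3: F4 above E4
  R1 @ bar2.0: F3/F4 P8 -> E3/E4 P8 similar
  R1 @ bar2.0: E4/E4 P1 -> D4/D4 P1 similar
  R3 @ bar2.0: E4 above D4
  R4 @ bar2.0: E3/D4 m7 untreated
  R4 @ bar2.0: E3/D4 m7 untreated
  R3 @ bar2.1: E4 above D4
  R3 @ bar2.2: E4 above D4
  R3 @ bar2.3: E4 above D4
  R3 @ bar3.0: F4 above C4
  R4 @ bar3.0: D3/C4 m7 untreated
  R3 @ bar3.1: F4 above C4
  R3 @ bar3.2: F4 above C4
  R3 @ bar3.3: F4 above C4
  R2 @ bar4.0: D3/C4 m7 -> E3/B4 P5 similar
  R7 @ bar4.0: C4->B4 leap 11st
  R1 @ bar5.0: E3/B4 P5 -> F3/C5 P5 similar
  R2 @ bar5.0: B3/G4 m6 -> A3/E4 P5 similar
  R4 @ bar5.0: F3/E4 M7 untreated
  R1 @ bar6.0: F3/C5 P5 -> E3/B4 P5 similar
  R1 @ bar6.0: A3/E4 P5 -> C4/G4 P5 similar
  R1 @ bar7.0: C4/G4 P5 -> D4/A4 P5 similar
  R1 @ bar8.0: D4/A4 P5 -> E4/B4 P5 similar
  R1 @ bar8.0: D4/A4 P5 -> E4/B4 P5 similar
  R1 @ bar8.0: A4/A4 P1 -> B4/B4 P1 similar

No (32 violations)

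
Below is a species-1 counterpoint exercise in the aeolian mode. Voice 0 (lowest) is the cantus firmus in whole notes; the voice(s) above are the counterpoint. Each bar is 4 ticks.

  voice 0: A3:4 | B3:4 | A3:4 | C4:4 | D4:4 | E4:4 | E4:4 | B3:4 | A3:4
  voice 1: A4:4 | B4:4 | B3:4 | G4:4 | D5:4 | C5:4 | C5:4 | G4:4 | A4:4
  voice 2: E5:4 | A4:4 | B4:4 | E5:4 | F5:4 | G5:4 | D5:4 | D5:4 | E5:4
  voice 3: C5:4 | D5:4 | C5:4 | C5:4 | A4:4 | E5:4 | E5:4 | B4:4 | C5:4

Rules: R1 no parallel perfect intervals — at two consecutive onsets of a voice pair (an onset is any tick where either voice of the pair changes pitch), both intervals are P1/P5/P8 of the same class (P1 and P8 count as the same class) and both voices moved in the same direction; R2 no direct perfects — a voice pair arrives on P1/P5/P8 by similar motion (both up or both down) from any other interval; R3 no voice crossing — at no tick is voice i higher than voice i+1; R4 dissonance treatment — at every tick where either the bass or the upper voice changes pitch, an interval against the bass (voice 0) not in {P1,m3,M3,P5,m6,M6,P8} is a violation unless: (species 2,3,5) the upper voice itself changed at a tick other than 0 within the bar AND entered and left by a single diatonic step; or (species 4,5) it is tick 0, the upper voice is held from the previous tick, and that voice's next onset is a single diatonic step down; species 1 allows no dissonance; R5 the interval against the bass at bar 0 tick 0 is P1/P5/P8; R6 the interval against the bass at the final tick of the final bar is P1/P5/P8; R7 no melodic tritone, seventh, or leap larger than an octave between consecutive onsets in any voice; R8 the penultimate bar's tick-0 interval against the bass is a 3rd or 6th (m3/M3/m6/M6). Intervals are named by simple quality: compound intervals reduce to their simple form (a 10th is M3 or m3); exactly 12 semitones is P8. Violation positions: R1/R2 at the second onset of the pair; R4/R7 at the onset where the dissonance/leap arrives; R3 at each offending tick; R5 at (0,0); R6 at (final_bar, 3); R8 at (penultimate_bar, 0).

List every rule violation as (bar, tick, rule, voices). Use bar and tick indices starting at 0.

(0, 0, R3, (2, 3))
(0, 0, R5, (0, 3))
(0, 1, R3, (2, 3))
(0, 2, R3, (2, 3))
(0, 3, R3, (2, 3))
(1, 0, R1, (0, 1))
(1, 0, R3, (1, 2))
(1, 0, R4, (0, 2))
(1, 1, R3, (1, 2))
(1, 2, R3, (1, 2))
(1, 3, R3, (1, 2))
(2, 0, R4, (0, 1))
(2, 0, R4, (0, 2))
(3, 0, R2, (0, 1))
(3, 0, R3, (2, 3))
(3, 1, R3, (2, 3))
(3, 2, R3, (2, 3))
(3, 3, R3, (2, 3))
(4, 0, R2, (0, 1))
(4, 0, R3, (2, 3))
(4, 1, R3, (2, 3))
(4, 2, R3, (2, 3))
(4, 3, R3, (2, 3))
(5, 0, R2, (0, 3))
(5, 0, R3, (2, 3))
(5, 1, R3, (2, 3))
(5, 2, R3, (2, 3))
(5, 3, R3, (2, 3))
(6, 0, R4, (0, 2))
(7, 0, R1, (0, 3))
(7, 0, R3, (2, 3))
(7, 0, R8, (0, 3))
(7, 1, R3, (2, 3))
(7, 2, R3, (2, 3))
(7, 3, R3, (2, 3))
(8, 0, R1, (1, 2))
(8, 0, R3, (2, 3))
(8, 1, R3, (2, 3))
(8, 2, R3, (2, 3))
(8, 3, R3, (2, 3))
(8, 3, R6, (0, 3))

bar 0: v0=A3 v1=A4 v2=E5 v3=C5 downbeat m3
bar 1: v0=B3 v1=B4 v2=A4 v3=D5 downbeat m3
bar 2: v0=A3 v1=B3 v2=B4 v3=C5 downbeat m3
bar 3: v0=C4 v1=G4 v2=E5 v3=C5 downbeat P8
bar 4: v0=D4 v1=D5 v2=F5 v3=A4 downbeat P5
bar 5: v0=E4 v1=C5 v2=G5 v3=E5 downbeat P8
bar 6: v0=E4 v1=C5 v2=D5 v3=E5 downbeat P8
bar 7: v0=B3 v1=G4 v2=D5 v3=B4 downbeat P8
bar 8: v0=A3 v1=A4 v2=E5 v3=C5 downbeat m3
  -> R3 @ bar 0 tick 0 v(2, 3): E5 above C5
  -> R5 @ bar 0 tick 0 v(0, 3): opens on m3
  -> R3 @ bar 0 tick 1 v(2, 3): E5 above C5
  -> R3 @ bar 0 tick 2 v(2, 3): E5 above C5
  -> R3 @ bar 0 tick 3 v(2, 3): E5 above C5
  -> R1 @ bar 1 tick 0 v(0, 1): A3/A4 P8 -> B3/B4 P8 similar
  -> R3 @ bar 1 tick 0 v(1, 2): B4 above A4
  -> R4 @ bar 1 tick 0 v(0, 2): B3/A4 m7 untreated
  -> R3 @ bar 1 tick 1 v(1, 2): B4 above A4
  -> R3 @ bar 1 tick 2 v(1, 2): B4 above A4
  -> R3 @ bar 1 tick 3 v(1, 2): B4 above A4
  -> R4 @ bar 2 tick 0 v(0, 1): A3/B3 M2 untreated
  -> R4 @ bar 2 tick 0 v(0, 2): A3/B4 M2 untreated
  -> R2 @ bar 3 tick 0 v(0, 1): A3/B3 M2 -> C4/G4 P5 similar
  -> R3 @ bar 3 tick 0 v(2, 3): E5 above C5
  -> R3 @ bar 3 tick 1 v(2, 3): E5 above C5
  -> R3 @ bar 3 tick 2 v(2, 3): E5 above C5
  -> R3 @ bar 3 tick 3 v(2, 3): E5 above C5
  -> R2 @ bar 4 tick 0 v(0, 1): C4/G4 P5 -> D4/D5 P8 similar
  -> R3 @ bar 4 tick 0 v(2, 3): F5 above A4
  -> R3 @ bar 4 tick 1 v(2, 3): F5 above A4
  -> R3 @ bar 4 tick 2 v(2, 3): F5 above A4
  -> R3 @ bar 4 tick 3 v(2, 3): F5 above A4
  -> R2 @ bar 5 tick 0 v(0, 3): D4/A4 P5 -> E4/E5 P8 similar
  -> R3 @ bar 5 tick 0 v(2, 3): G5 above E5
  -> R3 @ bar 5 tick 1 v(2, 3): G5 above E5
  -> R3 @ bar 5 tick 2 v(2, 3): G5 above E5
  -> R3 @ bar 5 tick 3 v(2, 3): G5 above E5
  -> R4 @ bar 6 tick 0 v(0, 2): E4/D5 m7 untreated
  -> R1 @ bar 7 tick 0 v(0, 3): E4/E5 P8 -> B3/B4 P8 similar
  -> R3 @ bar 7 tick 0 v(2, 3): D5 above B4
  -> R8 @ bar 7 tick 0 v(0, 3): penult P8 not 3rd/6th
  -> R3 @ bar 7 tick 1 v(2, 3): D5 above B4
  -> R3 @ bar 7 tick 2 v(2, 3): D5 above B4
  -> R3 @ bar 7 tick 3 v(2, 3): D5 above B4
  -> R1 @ bar 8 tick 0 v(1, 2): G4/D5 P5 -> A4/E5 P5 similar
  -> R3 @ bar 8 tick 0 v(2, 3): E5 above C5
  -> R3 @ bar 8 tick 1 v(2, 3): E5 above C5
  -> R3 @ bar 8 tick 2 v(2, 3): E5 above C5
  -> R3 @ bar 8 tick 3 v(2, 3): E5 above C5
  -> R6 @ bar 8 tick 3 v(0, 3): closes on m3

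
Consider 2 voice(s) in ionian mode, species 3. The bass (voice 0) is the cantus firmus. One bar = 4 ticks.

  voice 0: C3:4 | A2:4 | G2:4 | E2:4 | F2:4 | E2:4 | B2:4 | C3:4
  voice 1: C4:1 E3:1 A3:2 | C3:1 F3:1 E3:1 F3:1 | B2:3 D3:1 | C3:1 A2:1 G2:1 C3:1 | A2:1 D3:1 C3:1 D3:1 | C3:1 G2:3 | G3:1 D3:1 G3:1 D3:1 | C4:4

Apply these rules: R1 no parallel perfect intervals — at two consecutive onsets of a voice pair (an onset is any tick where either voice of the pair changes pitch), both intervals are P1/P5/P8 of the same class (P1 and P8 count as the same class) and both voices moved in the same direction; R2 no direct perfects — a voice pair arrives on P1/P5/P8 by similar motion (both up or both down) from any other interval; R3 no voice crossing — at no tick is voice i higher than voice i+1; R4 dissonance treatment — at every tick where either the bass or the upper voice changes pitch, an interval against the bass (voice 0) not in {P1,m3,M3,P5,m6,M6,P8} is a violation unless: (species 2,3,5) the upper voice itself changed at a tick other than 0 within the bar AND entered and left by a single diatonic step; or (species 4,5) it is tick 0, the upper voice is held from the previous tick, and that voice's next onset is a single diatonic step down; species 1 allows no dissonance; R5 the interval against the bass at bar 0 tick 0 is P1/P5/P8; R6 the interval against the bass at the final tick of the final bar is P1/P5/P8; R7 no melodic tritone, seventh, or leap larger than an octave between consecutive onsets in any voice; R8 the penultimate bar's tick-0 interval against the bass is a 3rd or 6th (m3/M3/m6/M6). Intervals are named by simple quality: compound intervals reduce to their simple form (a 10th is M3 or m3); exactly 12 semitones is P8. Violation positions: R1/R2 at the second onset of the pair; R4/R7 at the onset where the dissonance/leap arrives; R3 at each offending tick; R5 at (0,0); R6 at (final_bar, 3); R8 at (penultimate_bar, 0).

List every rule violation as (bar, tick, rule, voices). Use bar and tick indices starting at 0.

(2, 0, R7, (1,))
(3, 1, R4, (0, 1))
(7, 0, R2, (0, 1))
(7, 0, R7, (1,))

bar 0: v0=C3 v1=C4 downbeat P8
bar 1: v0=A2 v1=C3 downbeat m3
bar 2: v0=G2 v1=B2 downbeat M3
bar 3: v0=E2 v1=C3 downbeat m6
bar 4: v0=F2 v1=A2 downbeat M3
bar 5: v0=E2 v1=C3 downbeat m6
bar 6: v0=B2 v1=G3 downbeat m6
bar 7: v0=C3 v1=C4 downbeat P8
  -> R7 @ bar 2 tick 0 v(1,): F3->B2 leap 6st
  -> R4 @ bar 3 tick 1 v(0, 1): E2/A2 P4 untreated
  -> R2 @ bar 7 tick 0 v(0, 1): B2/D3 m3 -> C3/C4 P8 similar
  -> R7 @ bar 7 tick 0 v(1,): D3->C4 leap 10st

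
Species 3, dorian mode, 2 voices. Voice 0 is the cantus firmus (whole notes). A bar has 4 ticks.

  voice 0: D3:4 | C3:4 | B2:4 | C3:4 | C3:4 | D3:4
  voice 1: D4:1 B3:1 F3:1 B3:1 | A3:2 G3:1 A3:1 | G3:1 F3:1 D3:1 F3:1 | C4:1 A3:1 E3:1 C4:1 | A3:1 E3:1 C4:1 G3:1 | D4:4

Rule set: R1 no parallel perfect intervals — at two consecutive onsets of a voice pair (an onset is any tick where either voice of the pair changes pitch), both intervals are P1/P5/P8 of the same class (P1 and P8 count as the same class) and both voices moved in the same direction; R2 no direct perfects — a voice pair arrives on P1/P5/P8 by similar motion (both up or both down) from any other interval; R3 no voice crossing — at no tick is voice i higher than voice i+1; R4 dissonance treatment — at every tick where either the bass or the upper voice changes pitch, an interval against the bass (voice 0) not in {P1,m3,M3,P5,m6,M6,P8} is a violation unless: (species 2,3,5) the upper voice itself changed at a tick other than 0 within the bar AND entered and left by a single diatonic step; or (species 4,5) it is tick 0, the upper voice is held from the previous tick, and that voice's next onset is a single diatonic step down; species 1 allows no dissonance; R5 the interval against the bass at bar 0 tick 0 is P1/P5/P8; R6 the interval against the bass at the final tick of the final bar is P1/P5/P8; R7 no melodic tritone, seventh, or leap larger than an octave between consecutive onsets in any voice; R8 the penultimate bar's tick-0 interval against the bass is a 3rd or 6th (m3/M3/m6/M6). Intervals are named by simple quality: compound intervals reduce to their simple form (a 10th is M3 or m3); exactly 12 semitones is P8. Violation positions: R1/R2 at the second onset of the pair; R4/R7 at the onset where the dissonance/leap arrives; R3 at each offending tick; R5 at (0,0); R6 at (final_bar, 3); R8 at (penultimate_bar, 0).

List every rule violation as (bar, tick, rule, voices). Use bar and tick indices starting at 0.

bar 0: v0=D3 v1=D4 downbeat P8
bar 1: v0=C3 v1=A3 downbeat M6
bar 2: v0=B2 v1=G3 downbeat m6
bar 3: v0=C3 v1=C4 downbeat P8
bar 4: v0=C3 v1=A3 downbeat M6
bar 5: v0=D3 v1=D4 downbeat P8
  -> R7 @ bar 0 tick 2 v(1,): B3->F3 leap 6st
  -> R7 @ bar 0 tick 3 v(1,): F3->B3 leap 6st
  -> R4 @ bar 2 tick 1 v(0, 1): B2/F3 TT untreated
  -> R4 @ bar 2 tick 3 v(0, 1): B2/F3 TT untreated
  -> R2 @ bar 3 tick 0 v(0, 1): B2/F3 TT -> C3/C4 P8 similar
  -> R2 @ bar 5 tick 0 v(0, 1): C3/G3 P5 -> D3/D4 P8 similar

(0, 2, R7, (1,))
(0, 3, R7, (1,))
(2, 1, R4, (0, 1))
(2, 3, R4, (0, 1))
(3, 0, R2, (0, 1))
(5, 0, R2, (0, 1))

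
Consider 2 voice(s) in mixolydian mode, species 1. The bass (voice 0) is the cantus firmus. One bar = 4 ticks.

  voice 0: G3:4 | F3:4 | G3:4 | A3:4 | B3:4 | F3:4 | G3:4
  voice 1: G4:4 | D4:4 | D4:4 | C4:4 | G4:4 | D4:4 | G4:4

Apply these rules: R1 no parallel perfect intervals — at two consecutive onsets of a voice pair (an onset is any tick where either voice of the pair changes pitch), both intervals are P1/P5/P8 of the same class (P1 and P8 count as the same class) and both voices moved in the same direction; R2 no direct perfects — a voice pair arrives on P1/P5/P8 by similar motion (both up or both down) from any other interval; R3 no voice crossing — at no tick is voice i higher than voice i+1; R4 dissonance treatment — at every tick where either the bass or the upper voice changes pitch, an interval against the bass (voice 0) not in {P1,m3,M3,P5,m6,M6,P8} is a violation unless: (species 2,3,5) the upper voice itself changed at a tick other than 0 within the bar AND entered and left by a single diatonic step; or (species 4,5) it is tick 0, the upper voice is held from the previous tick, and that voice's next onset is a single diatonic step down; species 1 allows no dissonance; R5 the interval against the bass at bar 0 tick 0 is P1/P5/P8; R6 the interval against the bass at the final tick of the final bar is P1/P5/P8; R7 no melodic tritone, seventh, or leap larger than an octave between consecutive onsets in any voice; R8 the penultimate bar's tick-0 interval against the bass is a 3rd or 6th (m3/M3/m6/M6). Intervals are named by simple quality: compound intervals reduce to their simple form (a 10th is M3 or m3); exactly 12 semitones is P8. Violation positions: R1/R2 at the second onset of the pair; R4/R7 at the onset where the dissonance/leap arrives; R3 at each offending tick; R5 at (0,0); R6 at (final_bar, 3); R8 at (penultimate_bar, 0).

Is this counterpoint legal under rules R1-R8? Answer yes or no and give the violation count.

bar 0: v0=G3 v1=G4 (P8)
bar 1: v0=F3 v1=D4 (M6)
bar 2: v0=G3 v1=D4 (P5)
bar 3: v0=A3 v1=C4 (m3)
bar 4: v0=B3 v1=G4 (m6)
bar 5: v0=F3 v1=D4 (M6)
bar 6: v0=G3 v1=G4 (P8)
  R7 @ bar5.0: B3->F3 leap 6st
  R2 @ bar6.0: F3/D4 M6 -> G3/G4 P8 similar

No (2 violations)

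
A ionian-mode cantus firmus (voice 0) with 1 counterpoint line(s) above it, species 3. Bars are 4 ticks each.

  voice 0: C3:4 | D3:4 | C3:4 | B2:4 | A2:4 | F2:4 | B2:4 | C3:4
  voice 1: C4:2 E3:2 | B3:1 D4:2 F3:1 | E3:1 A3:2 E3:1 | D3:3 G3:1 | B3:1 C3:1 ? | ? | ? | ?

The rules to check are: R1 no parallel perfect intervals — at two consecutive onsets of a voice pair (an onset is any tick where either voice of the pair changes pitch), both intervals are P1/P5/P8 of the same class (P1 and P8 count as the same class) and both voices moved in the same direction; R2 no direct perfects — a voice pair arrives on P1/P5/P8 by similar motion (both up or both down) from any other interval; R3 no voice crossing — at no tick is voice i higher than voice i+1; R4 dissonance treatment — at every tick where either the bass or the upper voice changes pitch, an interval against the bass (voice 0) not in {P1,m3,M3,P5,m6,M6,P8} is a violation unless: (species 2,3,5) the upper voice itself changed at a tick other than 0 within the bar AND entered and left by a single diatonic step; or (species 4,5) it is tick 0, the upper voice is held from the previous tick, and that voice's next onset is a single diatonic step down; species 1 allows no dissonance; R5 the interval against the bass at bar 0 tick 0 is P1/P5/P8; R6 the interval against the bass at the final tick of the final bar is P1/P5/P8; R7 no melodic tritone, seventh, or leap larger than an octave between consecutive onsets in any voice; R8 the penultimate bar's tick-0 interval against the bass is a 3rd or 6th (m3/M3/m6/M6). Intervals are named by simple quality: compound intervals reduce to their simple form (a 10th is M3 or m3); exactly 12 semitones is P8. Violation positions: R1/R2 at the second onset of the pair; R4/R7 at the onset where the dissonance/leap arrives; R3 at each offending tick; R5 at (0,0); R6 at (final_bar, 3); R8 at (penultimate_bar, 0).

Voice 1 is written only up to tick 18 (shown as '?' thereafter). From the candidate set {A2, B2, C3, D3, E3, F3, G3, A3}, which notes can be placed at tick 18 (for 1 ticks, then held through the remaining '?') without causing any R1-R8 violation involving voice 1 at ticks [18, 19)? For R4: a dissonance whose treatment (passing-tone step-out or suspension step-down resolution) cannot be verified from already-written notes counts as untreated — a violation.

A2: legal
B2: violates R4
C3: legal
D3: violates R4
E3: legal
F3: legal
G3: violates R4
A3: legal

{A2, A3, C3, E3, F3}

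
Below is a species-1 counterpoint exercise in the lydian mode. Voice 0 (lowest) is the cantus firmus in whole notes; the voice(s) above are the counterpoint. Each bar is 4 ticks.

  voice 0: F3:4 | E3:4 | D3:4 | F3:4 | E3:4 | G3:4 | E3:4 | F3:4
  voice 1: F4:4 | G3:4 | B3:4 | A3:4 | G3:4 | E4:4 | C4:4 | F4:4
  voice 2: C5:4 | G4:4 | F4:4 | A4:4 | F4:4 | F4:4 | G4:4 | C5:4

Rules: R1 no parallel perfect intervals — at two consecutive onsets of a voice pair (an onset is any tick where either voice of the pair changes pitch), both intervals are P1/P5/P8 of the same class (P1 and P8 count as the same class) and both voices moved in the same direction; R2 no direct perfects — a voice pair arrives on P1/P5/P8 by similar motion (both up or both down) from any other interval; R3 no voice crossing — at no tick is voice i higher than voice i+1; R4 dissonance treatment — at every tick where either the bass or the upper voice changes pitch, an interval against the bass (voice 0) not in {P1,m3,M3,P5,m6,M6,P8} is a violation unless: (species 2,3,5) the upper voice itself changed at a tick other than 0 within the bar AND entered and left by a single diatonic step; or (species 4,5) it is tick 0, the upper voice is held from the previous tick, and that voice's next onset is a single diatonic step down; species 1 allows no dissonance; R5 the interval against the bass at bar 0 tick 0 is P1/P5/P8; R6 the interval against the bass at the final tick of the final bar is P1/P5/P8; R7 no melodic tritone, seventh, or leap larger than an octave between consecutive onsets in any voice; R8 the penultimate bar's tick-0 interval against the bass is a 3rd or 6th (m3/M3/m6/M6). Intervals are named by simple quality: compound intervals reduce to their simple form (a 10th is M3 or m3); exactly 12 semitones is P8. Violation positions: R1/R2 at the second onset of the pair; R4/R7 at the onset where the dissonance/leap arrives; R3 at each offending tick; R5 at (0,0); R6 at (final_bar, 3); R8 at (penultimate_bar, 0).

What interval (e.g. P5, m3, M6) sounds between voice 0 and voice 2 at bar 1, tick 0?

m3

voice 0=E3 voice 2=G4 -> m3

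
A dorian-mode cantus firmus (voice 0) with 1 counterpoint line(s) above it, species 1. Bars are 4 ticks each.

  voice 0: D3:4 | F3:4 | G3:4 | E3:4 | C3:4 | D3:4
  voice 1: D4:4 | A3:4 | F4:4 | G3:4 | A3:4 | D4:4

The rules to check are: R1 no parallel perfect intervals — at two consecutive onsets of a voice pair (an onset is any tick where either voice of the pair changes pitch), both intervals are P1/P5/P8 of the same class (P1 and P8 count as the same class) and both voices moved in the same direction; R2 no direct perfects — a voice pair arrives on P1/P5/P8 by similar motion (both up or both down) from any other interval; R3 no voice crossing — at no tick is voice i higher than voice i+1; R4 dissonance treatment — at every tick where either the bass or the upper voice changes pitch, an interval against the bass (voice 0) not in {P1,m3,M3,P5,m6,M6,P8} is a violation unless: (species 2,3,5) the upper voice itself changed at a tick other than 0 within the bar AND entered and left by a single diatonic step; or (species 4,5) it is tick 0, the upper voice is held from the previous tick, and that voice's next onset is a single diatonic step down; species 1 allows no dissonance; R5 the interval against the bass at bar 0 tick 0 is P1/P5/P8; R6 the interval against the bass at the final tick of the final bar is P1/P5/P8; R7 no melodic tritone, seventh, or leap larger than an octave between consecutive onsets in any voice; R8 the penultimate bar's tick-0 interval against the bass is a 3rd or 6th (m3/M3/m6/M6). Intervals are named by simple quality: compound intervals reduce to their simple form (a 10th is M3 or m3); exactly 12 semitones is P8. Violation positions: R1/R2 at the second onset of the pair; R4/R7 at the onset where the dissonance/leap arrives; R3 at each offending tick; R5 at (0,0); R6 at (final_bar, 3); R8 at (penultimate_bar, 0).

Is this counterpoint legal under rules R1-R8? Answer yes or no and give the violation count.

No (3 violations)

bar 0: v0=D3 v1=D4 (P8)
bar 1: v0=F3 v1=A3 (M3)
bar 2: v0=G3 v1=F4 (m7)
bar 3: v0=E3 v1=G3 (m3)
bar 4: v0=C3 v1=A3 (M6)
bar 5: v0=D3 v1=D4 (P8)
  R4 @ bar2.0: G3/F4 m7 untreated
  R7 @ bar3.0: F4->G3 leap 10st
  R2 @ bar5.0: C3/A3 M6 -> D3/D4 P8 similar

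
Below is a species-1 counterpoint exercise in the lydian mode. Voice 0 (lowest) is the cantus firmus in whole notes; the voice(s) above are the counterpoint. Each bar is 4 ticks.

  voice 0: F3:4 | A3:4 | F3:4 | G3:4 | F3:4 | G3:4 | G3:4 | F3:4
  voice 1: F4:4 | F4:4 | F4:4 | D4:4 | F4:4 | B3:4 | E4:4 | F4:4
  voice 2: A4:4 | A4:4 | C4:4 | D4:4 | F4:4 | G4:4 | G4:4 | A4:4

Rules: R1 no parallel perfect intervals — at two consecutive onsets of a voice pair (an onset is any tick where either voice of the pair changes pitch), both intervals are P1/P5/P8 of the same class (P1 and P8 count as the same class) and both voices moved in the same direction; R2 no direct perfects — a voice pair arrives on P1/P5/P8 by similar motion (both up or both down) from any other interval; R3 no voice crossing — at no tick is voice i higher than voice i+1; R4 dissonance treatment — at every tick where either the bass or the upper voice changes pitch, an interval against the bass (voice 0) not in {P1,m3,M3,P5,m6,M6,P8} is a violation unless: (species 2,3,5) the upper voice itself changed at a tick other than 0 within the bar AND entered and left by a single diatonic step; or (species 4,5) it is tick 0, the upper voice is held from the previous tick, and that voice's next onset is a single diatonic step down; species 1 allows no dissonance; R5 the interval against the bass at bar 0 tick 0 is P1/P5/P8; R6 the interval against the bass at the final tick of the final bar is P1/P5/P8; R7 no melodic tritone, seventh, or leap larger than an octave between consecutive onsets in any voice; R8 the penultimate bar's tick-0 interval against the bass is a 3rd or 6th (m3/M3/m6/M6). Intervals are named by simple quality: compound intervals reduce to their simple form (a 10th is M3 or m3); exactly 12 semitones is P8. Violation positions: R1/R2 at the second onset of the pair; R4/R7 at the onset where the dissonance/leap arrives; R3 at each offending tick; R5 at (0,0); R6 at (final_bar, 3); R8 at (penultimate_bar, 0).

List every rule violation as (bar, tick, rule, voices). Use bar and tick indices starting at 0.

(0, 0, R5, (0, 2))
(2, 0, R2, (0, 2))
(2, 0, R3, (1, 2))
(2, 1, R3, (1, 2))
(2, 2, R3, (1, 2))
(2, 3, R3, (1, 2))
(3, 0, R1, (0, 2))
(4, 0, R1, (1, 2))
(5, 0, R1, (0, 2))
(5, 0, R7, (1,))
(6, 0, R8, (0, 2))
(7, 3, R6, (0, 2))

bar 0: v0=F3 v1=F4 v2=A4 downbeat M3
bar 1: v0=A3 v1=F4 v2=A4 downbeat P8
bar 2: v0=F3 v1=F4 v2=C4 downbeat P5
bar 3: v0=G3 v1=D4 v2=D4 downbeat P5
bar 4: v0=F3 v1=F4 v2=F4 downbeat P8
bar 5: v0=G3 v1=B3 v2=G4 downbeat P8
bar 6: v0=G3 v1=E4 v2=G4 downbeat P8
bar 7: v0=F3 v1=F4 v2=A4 downbeat M3
  -> R5 @ bar 0 tick 0 v(0, 2): opens on M3
  -> R2 @ bar 2 tick 0 v(0, 2): A3/A4 P8 -> F3/C4 P5 similar
  -> R3 @ bar 2 tick 0 v(1, 2): F4 above C4
  -> R3 @ bar 2 tick 1 v(1, 2): F4 above C4
  -> R3 @ bar 2 tick 2 v(1, 2): F4 above C4
  -> R3 @ bar 2 tick 3 v(1, 2): F4 above C4
  -> R1 @ bar 3 tick 0 v(0, 2): F3/C4 P5 -> G3/D4 P5 similar
  -> R1 @ bar 4 tick 0 v(1, 2): D4/D4 P1 -> F4/F4 P1 similar
  -> R1 @ bar 5 tick 0 v(0, 2): F3/F4 P8 -> G3/G4 P8 similar
  -> R7 @ bar 5 tick 0 v(1,): F4->B3 leap 6st
  -> R8 @ bar 6 tick 0 v(0, 2): penult P8 not 3rd/6th
  -> R6 @ bar 7 tick 3 v(0, 2): closes on M3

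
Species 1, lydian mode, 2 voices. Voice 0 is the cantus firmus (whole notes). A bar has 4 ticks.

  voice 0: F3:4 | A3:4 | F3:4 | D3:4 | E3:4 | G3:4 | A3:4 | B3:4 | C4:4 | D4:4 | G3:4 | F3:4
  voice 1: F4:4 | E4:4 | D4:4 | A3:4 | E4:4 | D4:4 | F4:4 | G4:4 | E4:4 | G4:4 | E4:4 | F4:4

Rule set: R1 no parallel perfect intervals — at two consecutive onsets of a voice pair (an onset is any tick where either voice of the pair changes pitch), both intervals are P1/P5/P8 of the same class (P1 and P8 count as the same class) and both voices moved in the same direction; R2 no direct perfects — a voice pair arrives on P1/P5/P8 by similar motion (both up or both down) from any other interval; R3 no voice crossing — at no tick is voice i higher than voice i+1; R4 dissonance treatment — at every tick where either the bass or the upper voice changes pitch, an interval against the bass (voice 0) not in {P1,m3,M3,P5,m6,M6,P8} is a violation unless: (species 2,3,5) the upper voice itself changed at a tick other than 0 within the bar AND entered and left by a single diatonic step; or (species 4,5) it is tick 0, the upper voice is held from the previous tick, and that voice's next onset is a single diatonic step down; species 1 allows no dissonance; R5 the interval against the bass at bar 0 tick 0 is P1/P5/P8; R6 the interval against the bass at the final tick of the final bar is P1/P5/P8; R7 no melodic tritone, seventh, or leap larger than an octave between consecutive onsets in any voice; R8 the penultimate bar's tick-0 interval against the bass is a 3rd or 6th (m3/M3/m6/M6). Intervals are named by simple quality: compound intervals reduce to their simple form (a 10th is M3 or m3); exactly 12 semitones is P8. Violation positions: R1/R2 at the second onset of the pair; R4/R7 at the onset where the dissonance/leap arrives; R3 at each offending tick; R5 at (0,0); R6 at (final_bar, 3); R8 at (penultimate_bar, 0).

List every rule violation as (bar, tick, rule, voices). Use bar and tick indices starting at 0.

(3, 0, R2, (0, 1))
(4, 0, R2, (0, 1))
(9, 0, R4, (0, 1))

bar 0: v0=F3 v1=F4 downbeat P8
bar 1: v0=A3 v1=E4 downbeat P5
bar 2: v0=F3 v1=D4 downbeat M6
bar 3: v0=D3 v1=A3 downbeat P5
bar 4: v0=E3 v1=E4 downbeat P8
bar 5: v0=G3 v1=D4 downbeat P5
bar 6: v0=A3 v1=F4 downbeat m6
bar 7: v0=B3 v1=G4 downbeat m6
bar 8: v0=C4 v1=E4 downbeat M3
bar 9: v0=D4 v1=G4 downbeat P4
bar 10: v0=G3 v1=E4 downbeat M6
bar 11: v0=F3 v1=F4 downbeat P8
  -> R2 @ bar 3 tick 0 v(0, 1): F3/D4 M6 -> D3/A3 P5 similar
  -> R2 @ bar 4 tick 0 v(0, 1): D3/A3 P5 -> E3/E4 P8 similar
  -> R4 @ bar 9 tick 0 v(0, 1): D4/G4 P4 untreated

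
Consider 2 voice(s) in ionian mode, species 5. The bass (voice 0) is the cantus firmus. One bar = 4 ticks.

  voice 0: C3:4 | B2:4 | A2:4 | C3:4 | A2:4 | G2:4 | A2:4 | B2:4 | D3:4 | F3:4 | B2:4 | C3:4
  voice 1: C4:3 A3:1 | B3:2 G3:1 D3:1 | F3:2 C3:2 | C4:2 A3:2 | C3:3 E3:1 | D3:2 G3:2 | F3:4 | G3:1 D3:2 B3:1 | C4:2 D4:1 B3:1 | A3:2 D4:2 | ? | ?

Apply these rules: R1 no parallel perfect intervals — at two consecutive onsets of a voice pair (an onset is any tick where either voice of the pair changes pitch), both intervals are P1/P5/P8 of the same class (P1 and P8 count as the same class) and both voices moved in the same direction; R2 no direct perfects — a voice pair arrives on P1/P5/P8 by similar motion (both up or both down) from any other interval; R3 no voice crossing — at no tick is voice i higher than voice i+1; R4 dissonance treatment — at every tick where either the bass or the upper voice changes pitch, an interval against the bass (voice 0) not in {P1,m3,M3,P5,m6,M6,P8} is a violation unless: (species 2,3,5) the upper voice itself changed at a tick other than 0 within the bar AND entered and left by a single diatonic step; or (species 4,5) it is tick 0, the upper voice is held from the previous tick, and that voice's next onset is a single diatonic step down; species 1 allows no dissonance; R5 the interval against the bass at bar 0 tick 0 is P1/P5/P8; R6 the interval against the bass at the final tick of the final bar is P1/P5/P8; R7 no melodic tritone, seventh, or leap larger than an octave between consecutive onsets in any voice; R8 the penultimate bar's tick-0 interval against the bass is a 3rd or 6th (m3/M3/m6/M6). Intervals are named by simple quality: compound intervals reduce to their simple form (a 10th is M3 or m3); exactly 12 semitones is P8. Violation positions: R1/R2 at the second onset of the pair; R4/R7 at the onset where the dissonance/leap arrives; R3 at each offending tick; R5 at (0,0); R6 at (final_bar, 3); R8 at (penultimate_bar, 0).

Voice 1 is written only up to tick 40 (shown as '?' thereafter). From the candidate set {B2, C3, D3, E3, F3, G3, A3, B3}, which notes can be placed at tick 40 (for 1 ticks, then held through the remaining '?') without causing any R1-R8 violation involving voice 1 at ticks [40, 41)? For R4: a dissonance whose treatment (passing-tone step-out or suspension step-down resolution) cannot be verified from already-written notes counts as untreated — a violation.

B2: violates R2,R7,R8
C3: violates R4,R7,R8
D3: legal
E3: violates R4,R7,R8
F3: violates R4,R8
G3: legal
A3: violates R4,R8
B3: violates R2,R8

{D3, G3}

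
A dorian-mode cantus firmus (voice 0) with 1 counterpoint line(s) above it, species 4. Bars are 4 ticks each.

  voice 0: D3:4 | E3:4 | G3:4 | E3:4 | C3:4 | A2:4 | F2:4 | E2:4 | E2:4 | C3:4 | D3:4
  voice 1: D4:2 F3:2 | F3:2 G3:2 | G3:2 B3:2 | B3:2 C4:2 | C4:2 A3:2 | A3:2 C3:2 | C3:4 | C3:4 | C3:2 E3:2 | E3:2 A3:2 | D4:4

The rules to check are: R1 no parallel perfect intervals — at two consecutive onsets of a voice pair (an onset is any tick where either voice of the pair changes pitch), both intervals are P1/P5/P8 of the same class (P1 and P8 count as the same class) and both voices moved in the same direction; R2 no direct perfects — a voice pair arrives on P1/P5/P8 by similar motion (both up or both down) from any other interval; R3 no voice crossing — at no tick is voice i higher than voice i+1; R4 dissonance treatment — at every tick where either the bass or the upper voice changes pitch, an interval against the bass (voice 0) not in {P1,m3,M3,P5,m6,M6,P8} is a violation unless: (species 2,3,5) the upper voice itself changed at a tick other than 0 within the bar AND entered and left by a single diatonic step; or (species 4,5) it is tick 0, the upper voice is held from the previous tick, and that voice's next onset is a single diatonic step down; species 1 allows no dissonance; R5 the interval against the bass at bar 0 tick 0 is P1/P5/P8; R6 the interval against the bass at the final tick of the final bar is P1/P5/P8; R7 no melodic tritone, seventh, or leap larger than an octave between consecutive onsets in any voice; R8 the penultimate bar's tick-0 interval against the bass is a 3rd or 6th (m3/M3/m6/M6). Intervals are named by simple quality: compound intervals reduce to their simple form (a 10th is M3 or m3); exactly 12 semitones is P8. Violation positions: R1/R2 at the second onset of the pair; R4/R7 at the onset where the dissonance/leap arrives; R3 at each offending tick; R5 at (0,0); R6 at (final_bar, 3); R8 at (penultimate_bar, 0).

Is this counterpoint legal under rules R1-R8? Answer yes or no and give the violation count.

No (2 violations)

bar 0: v0=D3 v1=D4 (P8)
bar 1: v0=E3 v1=F3 (m2)
bar 2: v0=G3 v1=G3 (P1)
bar 3: v0=E3 v1=B3 (P5)
bar 4: v0=C3 v1=C4 (P8)
bar 5: v0=A2 v1=A3 (P8)
bar 6: v0=F2 v1=C3 (P5)
bar 7: v0=E2 v1=C3 (m6)
bar 8: v0=E2 v1=C3 (m6)
bar 9: v0=C3 v1=E3 (M3)
bar 10: v0=D3 v1=D4 (P8)
  R4 @ bar1.0: E3/F3 m2 untreated
  R2 @ bar10.0: C3/A3 M6 -> D3/D4 P8 similar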